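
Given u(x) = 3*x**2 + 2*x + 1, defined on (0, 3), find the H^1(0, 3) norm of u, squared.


||u||_{H^1}^2 = 6177/5

The H^1 norm (squared) on an interval (0, L) is
  ||u||_{H^1}^2 = ∫_0^L u(x)^2 dx + ∫_0^L u'(x)^2 dx.
Compute u'(x) = 6*x + 2.
Then u(x)^2 = 9*x**4 + 12*x**3 + 10*x**2 + 4*x + 1 and u'(x)^2 = 36*x**2 + 24*x + 4.
Integrate each monomial from 0 to 3 using ∫_0^3 c·x^n dx = c·3^(n+1)/(n+1):
  ∫_0^3 u(x)^2 dx = ∫_0^3 (9*x^4 + 12*x^3 + 10*x^2 + 4*x + 1) dx. Term by term:
    ∫_0^3 9*x^4 dx = 2187/5;  ∫_0^3 12*x^3 dx = 243;  ∫_0^3 10*x^2 dx = 90;
    ∫_0^3 4*x dx = 18;  ∫_0^3 1 dx = 3.
  Sum: 2187/5 + 243 + 90 + 18 + 3 = 3957/5.
  ∫_0^3 u'(x)^2 dx = ∫_0^3 (36*x^2 + 24*x + 4) dx. Term by term:
    ∫_0^3 36*x^2 dx = 324;  ∫_0^3 24*x dx = 108;  ∫_0^3 4 dx = 12.
  Sum: 324 + 108 + 12 = 444.
Adding: ||u||_{H^1}^2 = 3957/5 + 444 = 6177/5.


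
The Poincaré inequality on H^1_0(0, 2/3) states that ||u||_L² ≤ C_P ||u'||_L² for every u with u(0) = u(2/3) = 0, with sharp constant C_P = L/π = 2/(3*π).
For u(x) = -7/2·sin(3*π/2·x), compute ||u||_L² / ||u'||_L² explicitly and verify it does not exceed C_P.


||u||_L² / ||u'||_L² = 2/(3*π) = C_P.

u(x) = -7/2·sin(3*π/2·x), so u'(x) = -21*π*cos(3*π*x/2)/4.
Writing u(x) = A·sin(kπx/L) with A = -7/2 and k = 1, use ∫_0^L sin²(kπx/L) dx = L/2 and ∫_0^L cos²(kπx/L) dx = L/2.
u² = 49/4·sin²(3*π/2·x) and (u')² = 441*π^2/16·cos²(3*π/2·x), and each of sin², cos² integrates to L/2 = 1/3 over (0, 2/3).
∫_0^2/3 u² dx = 49/12, so ||u||_L² = 7*sqrt(3)/6.
∫_0^2/3 (u')² dx = 147*π^2/16, so ||u'||_L² = 7*sqrt(3)*π/4.
Ratio ||u||_L² / ||u'||_L² = 2/(3*π).
Sharp Poincaré constant on H^1_0(0, 2/3) is C_P = L/π = 2/(3*π), achieved by sin(3*π/2·x).
This is the k = 1 eigenfunction (up to amplitude), so the ratio equals the sharp Poincaré constant exactly.


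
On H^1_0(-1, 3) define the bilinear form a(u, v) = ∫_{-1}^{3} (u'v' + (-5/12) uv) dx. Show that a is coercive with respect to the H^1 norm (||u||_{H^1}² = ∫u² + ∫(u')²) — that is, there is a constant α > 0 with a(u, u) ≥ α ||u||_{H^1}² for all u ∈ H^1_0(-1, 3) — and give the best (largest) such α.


α = (-20/3 + π^2)/(π^2 + 16)

Coercivity of a(·,·) on H^1_0(-1, 3) means a(u, u) ≥ α ||u||_{H^1}² for every u ∈ H^1_0.
The interval has length L = 4, and Poincaré/coercivity depend only on L. Here a(u, u) = ∫(u')² + (-5/12)·∫u².
Here c = -5/12 < 0 with |c| < (π/L)² = π^2/16, so coercivity still holds. The condition a(u,u) ≥ α||u||_{H^1}² reads (1−α)∫(u')² ≥ (α−c)∫u². Any admissible α is ≤ 1 (rapidly oscillating u have ∫u²/∫(u')² → 0), and α = 1 would force 0 ≥ (1−c)∫u², impossible since c < 1; so 1−α > 0. By the sharp Poincaré inequality on H^1_0 of an interval of length L, ∫(u')² ≥ (π/L)²∫u² with equality for the first sine mode sin(π(x−x₀)/L) (x₀ the left endpoint), so the inequality holds for all u iff (1−α)(π/L)² ≥ α − c, i.e. α ≤ ((π/L)² + c)/((π/L)² + 1) = (1 + c(L/π)²)/(1 + (L/π)²). (Direct route, valid since c ≤ 0: Poincaré gives c∫u² ≥ c(L/π)²∫(u')², so a(u,u) ≥ (1 + c(L/π)²)∫(u')², while ||u||_{H^1}² ≤ (1 + (L/π)²)∫(u')²; dividing yields the same α.) With (π/L)² = π^2/16 and c = -5/12, the largest admissible constant is α = ((π/L)² + c)/((π/L)² + 1).
Simplifying, α = (-20/3 + π^2)/(π^2 + 16).


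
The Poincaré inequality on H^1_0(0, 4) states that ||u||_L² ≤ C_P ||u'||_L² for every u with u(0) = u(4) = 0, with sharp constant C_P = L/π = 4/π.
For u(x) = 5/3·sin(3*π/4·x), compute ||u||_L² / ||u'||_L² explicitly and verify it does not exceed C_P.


||u||_L² / ||u'||_L² = 4/(3*π) < C_P = 4/π.

u(x) = 5/3·sin(3*π/4·x), so u'(x) = 5*π*cos(3*π*x/4)/4.
Writing u(x) = A·sin(kπx/L) with A = 5/3 and k = 3, use ∫_0^L sin²(kπx/L) dx = L/2 and ∫_0^L cos²(kπx/L) dx = L/2.
u² = 25/9·sin²(3*π/4·x) and (u')² = 25*π^2/16·cos²(3*π/4·x), and each of sin², cos² integrates to L/2 = 2 over (0, 4).
∫_0^4 u² dx = 50/9, so ||u||_L² = 5*sqrt(2)/3.
∫_0^4 (u')² dx = 25*π^2/8, so ||u'||_L² = 5*sqrt(2)*π/4.
Ratio ||u||_L² / ||u'||_L² = 4/(3*π).
Sharp Poincaré constant on H^1_0(0, 4) is C_P = L/π = 4/π, achieved by sin(π/4·x).
This is the k = 3 harmonic; the ratio L/(kπ) is strictly less than C_P = L/π, consistent with the sharp inequality ||u||_L² ≤ C_P ||u'||_L².


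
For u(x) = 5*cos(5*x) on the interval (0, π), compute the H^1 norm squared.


||u||_{H^1(0,π)}^2 = 325*π

u'(x) = -25*sin(5*x).
Expand u² and (u')² and integrate term by term on (0, π), using: for integers n ≥ 1, ∫_0^π sin²(nx) dx = ∫_0^π cos²(nx) dx = π/2; for n ≠ n', ∫_0^π sin(nx)sin(n'x) dx = ∫_0^π cos(nx)cos(n'x) dx = 0; and by product-to-sum, ∫_0^π sin(nx)cos(n'x) dx = ½∫_0^π [sin((n+n')x) + sin((n−n')x)] dx, which is 0 when n+n' is even and 2n/(n²−n'²) when n+n' is odd (it need not vanish on (0, π)).
  u² squared terms: (5)²·∫cos(5x)² dx = 25·π/2 = 25*π/2.
  So ∫_0^π u² dx = 25*π/2.
  (u')² squared terms: (-25)²·∫sin(5x)² dx = 625·π/2 = 625*π/2.
  So ∫_0^π (u')² dx = 625*π/2.
||u||_{H^1}^2 = (25*π/2) + (625*π/2) = 325*π.


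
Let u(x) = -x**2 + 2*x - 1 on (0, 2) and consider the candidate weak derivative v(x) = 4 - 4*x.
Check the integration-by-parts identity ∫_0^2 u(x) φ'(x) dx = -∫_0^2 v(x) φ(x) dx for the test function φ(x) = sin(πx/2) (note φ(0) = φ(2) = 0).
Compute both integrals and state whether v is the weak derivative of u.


LHS = 0, RHS = 0. No, v is not the weak derivative of u.

u(x) = -x**2 + 2*x - 1, classical derivative u'(x) = 2 - 2*x.
φ(x) = sin(πx/2), so φ'(x) = π*cos(π*x/2)/2.
Note φ(0) = φ(2) = 0, so the boundary term u·φ vanishes.
LHS = ∫_0^2 u(x) φ'(x) dx = ∫_0^2 (-π*x^2*cos(π*x/2)/2 + π*x*cos(π*x/2) - π*cos(π*x/2)/2) dx. Term by term:
  ∫_0^2 -π*cos(π*x/2)/2 dx = 0;  ∫_0^2 π*x*cos(π*x/2) dx = -8/π;  ∫_0^2 -π*x^2*cos(π*x/2)/2 dx = 8/π.
Sum: 0 − 8/π + 8/π = 0.
So LHS = 0.
∫_0^2 v(x) φ(x) dx = ∫_0^2 (-4*x*sin(π*x/2) + 4*sin(π*x/2)) dx. Term by term:
  ∫_0^2 4*sin(π*x/2) dx = 16/π;  ∫_0^2 -4*x*sin(π*x/2) dx = -16/π.
Sum: 16/π − 16/π = 0.
So RHS = -∫_0^2 v(x) φ(x) dx = 0.
LHS = RHS, so the identity holds for this particular φ. But this is necessary, not sufficient: a weak derivative must satisfy the identity for EVERY test function in C_c^∞(0, 2).
Here u is smooth, so its weak derivative equals its classical derivative u'(x) = 2 - 2*x. Since v(x) = 4 - 4*x ≠ u'(x), v is NOT the weak derivative of u — the agreement for this single φ is a coincidence (the difference v − u' happens to be L²-orthogonal to this φ).


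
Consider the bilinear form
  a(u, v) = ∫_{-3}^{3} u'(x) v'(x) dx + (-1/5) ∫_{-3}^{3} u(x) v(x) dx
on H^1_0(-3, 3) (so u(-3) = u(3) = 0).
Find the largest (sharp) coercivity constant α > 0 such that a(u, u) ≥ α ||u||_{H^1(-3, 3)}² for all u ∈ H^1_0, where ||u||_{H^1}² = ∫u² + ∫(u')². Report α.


α = (-36/5 + π^2)/(π^2 + 36)

Coercivity of a(·,·) on H^1_0(-3, 3) means a(u, u) ≥ α ||u||_{H^1}² for every u ∈ H^1_0.
The interval has length L = 6, and Poincaré/coercivity depend only on L. Here a(u, u) = ∫(u')² + (-1/5)·∫u².
Here c = -1/5 < 0 with |c| < (π/L)² = π^2/36, so coercivity still holds. The condition a(u,u) ≥ α||u||_{H^1}² reads (1−α)∫(u')² ≥ (α−c)∫u². Any admissible α is ≤ 1 (rapidly oscillating u have ∫u²/∫(u')² → 0), and α = 1 would force 0 ≥ (1−c)∫u², impossible since c < 1; so 1−α > 0. By the sharp Poincaré inequality on H^1_0 of an interval of length L, ∫(u')² ≥ (π/L)²∫u² with equality for the first sine mode sin(π(x−x₀)/L) (x₀ the left endpoint), so the inequality holds for all u iff (1−α)(π/L)² ≥ α − c, i.e. α ≤ ((π/L)² + c)/((π/L)² + 1) = (1 + c(L/π)²)/(1 + (L/π)²). (Direct route, valid since c ≤ 0: Poincaré gives c∫u² ≥ c(L/π)²∫(u')², so a(u,u) ≥ (1 + c(L/π)²)∫(u')², while ||u||_{H^1}² ≤ (1 + (L/π)²)∫(u')²; dividing yields the same α.) With (π/L)² = π^2/36 and c = -1/5, the largest admissible constant is α = ((π/L)² + c)/((π/L)² + 1).
Simplifying, α = (-36/5 + π^2)/(π^2 + 36).


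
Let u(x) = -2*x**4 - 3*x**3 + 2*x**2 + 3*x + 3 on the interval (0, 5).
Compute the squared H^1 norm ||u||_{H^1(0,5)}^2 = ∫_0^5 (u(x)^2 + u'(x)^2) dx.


||u||_{H^1}^2 = 155391620/63

The H^1 norm (squared) on an interval (0, L) is
  ||u||_{H^1}^2 = ∫_0^L u(x)^2 dx + ∫_0^L u'(x)^2 dx.
Compute u'(x) = -8*x**3 - 9*x**2 + 4*x + 3.
Then u(x)^2 = 4*x**8 + 12*x**7 + x**6 - 24*x**5 - 26*x**4 - 6*x**3 + 21*x**2 + 18*x + 9 and u'(x)^2 = 64*x**6 + 144*x**5 + 17*x**4 - 120*x**3 - 38*x**2 + 24*x + 9.
Integrate each monomial from 0 to 5 using ∫_0^5 c·x^n dx = c·5^(n+1)/(n+1):
  ∫_0^5 u(x)^2 dx = ∫_0^5 (4*x^8 + 12*x^7 + x^6 - 24*x^5 - 26*x^4 - 6*x^3 + 21*x^2 + 18*x + 9) dx. Term by term:
    ∫_0^5 4*x^8 dx = 7812500/9;  ∫_0^5 12*x^7 dx = 1171875/2;  ∫_0^5 x^6 dx = 78125/7;
    ∫_0^5 -24*x^5 dx = -62500;  ∫_0^5 -26*x^4 dx = -16250;  ∫_0^5 -6*x^3 dx = -1875/2;
    ∫_0^5 21*x^2 dx = 875;  ∫_0^5 18*x dx = 225;  ∫_0^5 9 dx = 45.
  Sum: 7812500/9 + 1171875/2 + 78125/7 − 62500 − 16250 − 1875/2 + 875 + 225 + 45 = 87356510/63.
  ∫_0^5 u'(x)^2 dx = ∫_0^5 (64*x^6 + 144*x^5 + 17*x^4 - 120*x^3 - 38*x^2 + 24*x + 9) dx. Term by term:
    ∫_0^5 64*x^6 dx = 5000000/7;  ∫_0^5 144*x^5 dx = 375000;  ∫_0^5 17*x^4 dx = 10625;
    ∫_0^5 -120*x^3 dx = -18750;  ∫_0^5 -38*x^2 dx = -4750/3;  ∫_0^5 24*x dx = 300;
    ∫_0^5 9 dx = 45.
  Sum: 5000000/7 + 375000 + 10625 − 18750 − 4750/3 + 300 + 45 = 22678370/21.
Adding: ||u||_{H^1}^2 = 87356510/63 + 22678370/21 = 155391620/63.


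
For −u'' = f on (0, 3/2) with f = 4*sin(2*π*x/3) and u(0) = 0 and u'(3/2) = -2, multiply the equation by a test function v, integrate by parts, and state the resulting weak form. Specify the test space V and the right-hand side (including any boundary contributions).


V = {v ∈ H^1(0, 3/2) : v(0) = 0} (test functions vanish at x = 0 where u is specified); weak form: ∫_0^3/2 u'v' dx = ∫_0^3/2 (4*sin(2*π*x/3)) v dx − 2·v(3/2) for all v ∈ V.

Multiply both sides by a test function v and integrate from 0 to 3/2:
  ∫_0^3/2 −u''(x) v(x) dx = ∫_0^3/2 f(x) v(x) dx.
Integrate the LHS by parts once:
  ∫_0^3/2 −u'' v dx = −[u'(x) v(x)]_0^3/2 + ∫_0^3/2 u'(x) v'(x) dx.
Thus ∫_0^3/2 u'(x) v'(x) dx = ∫_0^3/2 f(x) v(x) dx + [u'(x) v(x)]_0^3/2.
Choose V so that boundary terms are either known or forced to vanish.
Mixed BC: u(0) = 0 (Dirichlet) and u'(3/2) = -2 (Neumann). Define V = {v ∈ H^1(0, 3/2) : v(0) = 0}. Then [u' v]_0^3/2 = u'(3/2)·v(3/2) − u'(0)·0 = − 2·v(3/2).
Weak formulation: find u (satisfying any essential BC) such that ∫_0^3/2 u'(x) v'(x) dx = ∫_0^3/2 f v dx − 2·v(3/2) for all v ∈ V (Dirichlet at 0 absorbed into V; Neumann datum at x = 3/2 contributes the boundary term).
Substituting f(x) = 4*sin(2*π*x/3), the right-hand side is ∫_0^3/2 (4*sin(2*π*x/3)) v dx − 2·v(3/2).


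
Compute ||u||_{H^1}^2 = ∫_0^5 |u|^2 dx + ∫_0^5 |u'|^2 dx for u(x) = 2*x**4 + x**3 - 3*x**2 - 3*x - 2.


||u||_{H^1}^2 = 105012395/63

The H^1 norm (squared) on an interval (0, L) is
  ||u||_{H^1}^2 = ∫_0^L u(x)^2 dx + ∫_0^L u'(x)^2 dx.
Compute u'(x) = 8*x**3 + 3*x**2 - 6*x - 3.
Then u(x)^2 = 4*x**8 + 4*x**7 - 11*x**6 - 18*x**5 - 5*x**4 + 14*x**3 + 21*x**2 + 12*x + 4 and u'(x)^2 = 64*x**6 + 48*x**5 - 87*x**4 - 84*x**3 + 18*x**2 + 36*x + 9.
Integrate each monomial from 0 to 5 using ∫_0^5 c·x^n dx = c·5^(n+1)/(n+1):
  ∫_0^5 u(x)^2 dx = ∫_0^5 (4*x^8 + 4*x^7 - 11*x^6 - 18*x^5 - 5*x^4 + 14*x^3 + 21*x^2 + 12*x + 4) dx. Term by term:
    ∫_0^5 4*x^8 dx = 7812500/9;  ∫_0^5 4*x^7 dx = 390625/2;  ∫_0^5 -11*x^6 dx = -859375/7;
    ∫_0^5 -18*x^5 dx = -46875;  ∫_0^5 -5*x^4 dx = -3125;  ∫_0^5 14*x^3 dx = 4375/2;
    ∫_0^5 21*x^2 dx = 875;  ∫_0^5 12*x dx = 150;  ∫_0^5 4 dx = 20.
  Sum: 7812500/9 + 390625/2 − 859375/7 − 46875 − 3125 + 4375/2 + 875 + 150 + 20 = 56311460/63.
  ∫_0^5 u'(x)^2 dx = ∫_0^5 (64*x^6 + 48*x^5 - 87*x^4 - 84*x^3 + 18*x^2 + 36*x + 9) dx. Term by term:
    ∫_0^5 64*x^6 dx = 5000000/7;  ∫_0^5 48*x^5 dx = 125000;  ∫_0^5 -87*x^4 dx = -54375;
    ∫_0^5 -84*x^3 dx = -13125;  ∫_0^5 18*x^2 dx = 750;  ∫_0^5 36*x dx = 450;
    ∫_0^5 9 dx = 45.
  Sum: 5000000/7 + 125000 − 54375 − 13125 + 750 + 450 + 45 = 5411215/7.
Adding: ||u||_{H^1}^2 = 56311460/63 + 5411215/7 = 105012395/63.


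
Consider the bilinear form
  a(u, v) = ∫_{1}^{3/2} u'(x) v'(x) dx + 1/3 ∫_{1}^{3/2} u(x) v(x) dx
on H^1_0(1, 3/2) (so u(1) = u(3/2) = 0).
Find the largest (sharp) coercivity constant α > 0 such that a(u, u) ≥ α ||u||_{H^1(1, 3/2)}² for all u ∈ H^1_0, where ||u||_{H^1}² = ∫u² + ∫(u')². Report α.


α = (1 + 12*π^2)/(3*(1 + 4*π^2))

Coercivity of a(·,·) on H^1_0(1, 3/2) means a(u, u) ≥ α ||u||_{H^1}² for every u ∈ H^1_0.
The interval has length L = 1/2, and Poincaré/coercivity depend only on L. Here a(u, u) = ∫(u')² + (1/3)·∫u².
Here 0 < c = 1/3 < 1. The condition a(u,u) ≥ α||u||_{H^1}² reads (1−α)∫(u')² ≥ (α−c)∫u². Any admissible α is ≤ 1 (rapidly oscillating u have ∫u²/∫(u')² → 0), and α = 1 would force 0 ≥ (1−c)∫u², impossible since c < 1; so 1−α > 0. By the sharp Poincaré inequality on H^1_0 of an interval of length L, ∫(u')² ≥ (π/L)²∫u² with equality for the first sine mode sin(π(x−x₀)/L) (x₀ the left endpoint), so the inequality holds for all u iff (1−α)(π/L)² ≥ α − c, i.e. α ≤ ((π/L)² + c)/((π/L)² + 1) = (1 + c(L/π)²)/(1 + (L/π)²). With (π/L)² = 4*π^2 and c = 1/3, the largest admissible constant is α = ((π/L)² + c)/((π/L)² + 1).
Simplifying, α = (1 + 12*π^2)/(3*(1 + 4*π^2)).


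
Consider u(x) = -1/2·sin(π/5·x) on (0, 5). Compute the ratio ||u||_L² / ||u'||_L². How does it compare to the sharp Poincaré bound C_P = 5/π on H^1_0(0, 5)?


||u||_L² / ||u'||_L² = 5/π = C_P.

u(x) = -1/2·sin(π/5·x), so u'(x) = -π*cos(π*x/5)/10.
Writing u(x) = A·sin(kπx/L) with A = -1/2 and k = 1, use ∫_0^L sin²(kπx/L) dx = L/2 and ∫_0^L cos²(kπx/L) dx = L/2.
u² = 1/4·sin²(π/5·x) and (u')² = π^2/100·cos²(π/5·x), and each of sin², cos² integrates to L/2 = 5/2 over (0, 5).
∫_0^5 u² dx = 5/8, so ||u||_L² = sqrt(10)/4.
∫_0^5 (u')² dx = π^2/40, so ||u'||_L² = sqrt(10)*π/20.
Ratio ||u||_L² / ||u'||_L² = 5/π.
Sharp Poincaré constant on H^1_0(0, 5) is C_P = L/π = 5/π, achieved by sin(π/5·x).
This is the k = 1 eigenfunction (up to amplitude), so the ratio equals the sharp Poincaré constant exactly.


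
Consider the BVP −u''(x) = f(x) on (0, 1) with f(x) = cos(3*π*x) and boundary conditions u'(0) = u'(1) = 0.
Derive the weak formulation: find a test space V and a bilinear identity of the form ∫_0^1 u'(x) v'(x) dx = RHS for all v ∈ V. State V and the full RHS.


V = H^1(0, 1) (no boundary constraint on v; u is determined up to an additive constant); weak form: ∫_0^1 u'v' dx = ∫_0^1 (cos(3*π*x)) v dx for all v ∈ V.

Multiply both sides by a test function v and integrate from 0 to 1:
  ∫_0^1 −u''(x) v(x) dx = ∫_0^1 f(x) v(x) dx.
Integrate the LHS by parts once:
  ∫_0^1 −u'' v dx = −[u'(x) v(x)]_0^1 + ∫_0^1 u'(x) v'(x) dx.
Thus ∫_0^1 u'(x) v'(x) dx = ∫_0^1 f(x) v(x) dx + [u'(x) v(x)]_0^1.
Choose V so that boundary terms are either known or forced to vanish.
u has homogeneous Neumann: u'(0) = u'(1) = 0. So [u' v]_0^1 = 0·v(1) − 0·v(0) = 0 for any v; take V = H^1(0, 1).
Weak formulation: find u (satisfying any essential BC) such that ∫_0^1 u'(x) v'(x) dx = ∫_0^1 f v dx for all v ∈ V (homogeneous Neumann, so boundary terms vanish).
Substituting f(x) = cos(3*π*x), the right-hand side is ∫_0^1 (cos(3*π*x)) v dx.
Compatibility check (pure Neumann): taking v ≡ 1 ∈ V gives 0 = ∫_0^1 f dx + (0) − (0), i.e. ∫_0^1 f dx must equal u'(0) − u'(1) = 0. Indeed ∫_0^1 (cos(3*π*x)) dx = 0, so the data are compatible. The solution is then unique only up to an additive constant (fix it e.g. by requiring ∫_0^1 u dx = 0).


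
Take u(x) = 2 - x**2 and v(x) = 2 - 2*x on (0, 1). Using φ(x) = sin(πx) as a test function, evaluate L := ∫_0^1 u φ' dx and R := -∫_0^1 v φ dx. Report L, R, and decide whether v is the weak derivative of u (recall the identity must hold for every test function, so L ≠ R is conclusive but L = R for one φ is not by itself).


LHS = 2/π, RHS = -2/π. No, v is not the weak derivative of u.

u(x) = 2 - x**2, classical derivative u'(x) = -2*x.
φ(x) = sin(πx), so φ'(x) = π*cos(π*x).
Note φ(0) = φ(1) = 0, so the boundary term u·φ vanishes.
LHS = ∫_0^1 u(x) φ'(x) dx = ∫_0^1 (-π*x^2*cos(π*x) + 2*π*cos(π*x)) dx. Term by term:
  ∫_0^1 2*π*cos(π*x) dx = 0;  ∫_0^1 -π*x^2*cos(π*x) dx = 2/π.
Sum: 0 + 2/π = 2/π.
So LHS = 2/π.
∫_0^1 v(x) φ(x) dx = ∫_0^1 (-2*x*sin(π*x) + 2*sin(π*x)) dx. Term by term:
  ∫_0^1 2*sin(π*x) dx = 4/π;  ∫_0^1 -2*x*sin(π*x) dx = -2/π.
Sum: 4/π − 2/π = 2/π.
So RHS = -∫_0^1 v(x) φ(x) dx = -2/π.
LHS − RHS = 4/π ≠ 0, so the identity fails.
(For a valid weak derivative the identity must hold for EVERY test function, in particular this one. The failure shows v is NOT the weak derivative of u.)
Correct weak derivative would be u'(x) = -2*x.


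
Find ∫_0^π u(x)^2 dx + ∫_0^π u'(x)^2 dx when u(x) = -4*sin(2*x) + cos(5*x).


||u||_{H^1(0,π)}^2 = 832/21 + 53*π

u'(x) = -5*sin(5*x) - 8*cos(2*x).
Expand u² and (u')² and integrate term by term on (0, π), using: for integers n ≥ 1, ∫_0^π sin²(nx) dx = ∫_0^π cos²(nx) dx = π/2; for n ≠ n', ∫_0^π sin(nx)sin(n'x) dx = ∫_0^π cos(nx)cos(n'x) dx = 0; and by product-to-sum, ∫_0^π sin(nx)cos(n'x) dx = ½∫_0^π [sin((n+n')x) + sin((n−n')x)] dx, which is 0 when n+n' is even and 2n/(n²−n'²) when n+n' is odd (it need not vanish on (0, π)).
  u² squared terms: (-4)²·∫sin(2x)² dx = 16·π/2 = 8*π;  (1)²·∫cos(5x)² dx = 1·π/2 = π/2.
  u² cross terms: 2·(-4)·(1)·∫sin(2x)·cos(5x) dx = -8·(-4/21) = 32/21.
  So ∫_0^π u² dx = 8*π + π/2 + 32/21 = 32/21 + 17*π/2.
  (u')² squared terms: (-8)²·∫cos(2x)² dx = 64·π/2 = 32*π;  (-5)²·∫sin(5x)² dx = 25·π/2 = 25*π/2.
  (u')² cross terms: 2·(-8)·(-5)·∫cos(2x)·sin(5x) dx = 80·(10/21) = 800/21.
  So ∫_0^π (u')² dx = 32*π + 25*π/2 + 800/21 = 800/21 + 89*π/2.
||u||_{H^1}^2 = (32/21 + 17*π/2) + (800/21 + 89*π/2) = 832/21 + 53*π.


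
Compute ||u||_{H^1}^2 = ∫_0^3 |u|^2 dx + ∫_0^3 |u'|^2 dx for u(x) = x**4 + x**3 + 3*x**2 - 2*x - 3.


||u||_{H^1}^2 = 2381289/140

The H^1 norm (squared) on an interval (0, L) is
  ||u||_{H^1}^2 = ∫_0^L u(x)^2 dx + ∫_0^L u'(x)^2 dx.
Compute u'(x) = 4*x**3 + 3*x**2 + 6*x - 2.
Then u(x)^2 = x**8 + 2*x**7 + 7*x**6 + 2*x**5 - x**4 - 18*x**3 - 14*x**2 + 12*x + 9 and u'(x)^2 = 16*x**6 + 24*x**5 + 57*x**4 + 20*x**3 + 24*x**2 - 24*x + 4.
Integrate each monomial from 0 to 3 using ∫_0^3 c·x^n dx = c·3^(n+1)/(n+1):
  ∫_0^3 u(x)^2 dx = ∫_0^3 (x^8 + 2*x^7 + 7*x^6 + 2*x^5 - x^4 - 18*x^3 - 14*x^2 + 12*x + 9) dx. Term by term:
    ∫_0^3 x^8 dx = 2187;  ∫_0^3 2*x^7 dx = 6561/4;  ∫_0^3 7*x^6 dx = 2187;
    ∫_0^3 2*x^5 dx = 243;  ∫_0^3 -x^4 dx = -243/5;  ∫_0^3 -18*x^3 dx = -729/2;
    ∫_0^3 -14*x^2 dx = -126;  ∫_0^3 12*x dx = 54;  ∫_0^3 9 dx = 27.
  Sum: 2187 + 6561/4 + 2187 + 243 − 243/5 − 729/2 − 126 + 54 + 27 = 115983/20.
  ∫_0^3 u'(x)^2 dx = ∫_0^3 (16*x^6 + 24*x^5 + 57*x^4 + 20*x^3 + 24*x^2 - 24*x + 4) dx. Term by term:
    ∫_0^3 16*x^6 dx = 34992/7;  ∫_0^3 24*x^5 dx = 2916;  ∫_0^3 57*x^4 dx = 13851/5;
    ∫_0^3 20*x^3 dx = 405;  ∫_0^3 24*x^2 dx = 216;  ∫_0^3 -24*x dx = -108;
    ∫_0^3 4 dx = 12.
  Sum: 34992/7 + 2916 + 13851/5 + 405 + 216 − 108 + 12 = 392352/35.
Adding: ||u||_{H^1}^2 = 115983/20 + 392352/35 = 2381289/140.


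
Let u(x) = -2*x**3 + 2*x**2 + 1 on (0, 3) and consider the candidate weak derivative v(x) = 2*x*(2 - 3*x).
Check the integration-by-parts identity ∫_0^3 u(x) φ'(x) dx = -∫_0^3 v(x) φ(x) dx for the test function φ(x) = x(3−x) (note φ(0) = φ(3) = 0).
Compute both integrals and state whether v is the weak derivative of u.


LHS = 459/10, RHS = 459/10. Yes, v = u' weakly.

u(x) = -2*x**3 + 2*x**2 + 1, classical derivative u'(x) = -6*x**2 + 4*x.
φ(x) = x(3−x), so φ'(x) = 3 - 2*x.
Note φ(0) = φ(3) = 0, so the boundary term u·φ vanishes.
LHS = ∫_0^3 u(x) φ'(x) dx = ∫_0^3 (4*x^4 - 10*x^3 + 6*x^2 - 2*x + 3) dx. Term by term:
  ∫_0^3 4*x^4 dx = 972/5;  ∫_0^3 -10*x^3 dx = -405/2;  ∫_0^3 6*x^2 dx = 54;
  ∫_0^3 -2*x dx = -9;  ∫_0^3 3 dx = 9.
Sum: 972/5 − 405/2 + 54 − 9 + 9 = 459/10.
So LHS = 459/10.
∫_0^3 v(x) φ(x) dx = ∫_0^3 (6*x^4 - 22*x^3 + 12*x^2) dx. Term by term:
  ∫_0^3 6*x^4 dx = 1458/5;  ∫_0^3 -22*x^3 dx = -891/2;  ∫_0^3 12*x^2 dx = 108.
Sum: 1458/5 − 891/2 + 108 = -459/10.
So RHS = -∫_0^3 v(x) φ(x) dx = 459/10.
LHS = RHS, so the identity holds for this test φ.
Moreover u is smooth here and v(x) = u'(x) = -6*x**2 + 4*x pointwise, so the identity holds for every test function. Hence v is the weak derivative of u.


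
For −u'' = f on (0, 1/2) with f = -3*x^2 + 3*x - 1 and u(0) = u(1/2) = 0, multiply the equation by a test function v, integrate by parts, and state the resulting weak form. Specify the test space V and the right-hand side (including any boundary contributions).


V = H^1_0(0, 1/2) (so v(0) = v(1/2) = 0); weak form: ∫_0^1/2 u'v' dx = ∫_0^1/2 (-3*x^2 + 3*x - 1) v dx for all v ∈ V.

Multiply both sides by a test function v and integrate from 0 to 1/2:
  ∫_0^1/2 −u''(x) v(x) dx = ∫_0^1/2 f(x) v(x) dx.
Integrate the LHS by parts once:
  ∫_0^1/2 −u'' v dx = −[u'(x) v(x)]_0^1/2 + ∫_0^1/2 u'(x) v'(x) dx.
Thus ∫_0^1/2 u'(x) v'(x) dx = ∫_0^1/2 f(x) v(x) dx + [u'(x) v(x)]_0^1/2.
Choose V so that boundary terms are either known or forced to vanish.
u is Dirichlet: u(0) = u(1/2) = 0. Let V = H^1_0(0, 1/2); then v(0) = v(1/2) = 0, and [u' v]_0^1/2 = 0.
Weak formulation: find u (satisfying any essential BC) such that ∫_0^1/2 u'(x) v'(x) dx = ∫_0^1/2 f v dx for all v ∈ V.
Substituting f(x) = -3*x^2 + 3*x - 1, the right-hand side is ∫_0^1/2 (-3*x^2 + 3*x - 1) v dx.


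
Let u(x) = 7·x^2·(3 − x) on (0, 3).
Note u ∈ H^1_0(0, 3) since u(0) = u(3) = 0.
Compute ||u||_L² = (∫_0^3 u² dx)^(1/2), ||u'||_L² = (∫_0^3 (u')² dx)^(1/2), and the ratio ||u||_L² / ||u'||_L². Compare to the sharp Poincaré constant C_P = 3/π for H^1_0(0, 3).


||u||_L² / ||u'||_L² = 3*sqrt(14)/14 < C_P = 3/π.

u(x) = 7·x^2·(3 − x), so u'(x) = 21*x*(2 - x).
u(x) = 7·x^2·(3 − x) vanishes at x = 0 and x = 3, so u ∈ H^1_0(0, 3). Differentiate via the product rule and integrate the resulting polynomials term by term.
  ∫_0^3 u² dx = ∫_0^3 (49*x^6 - 294*x^5 + 441*x^4) dx. Term by term:
    ∫_0^3 49*x^6 dx = 15309;  ∫_0^3 -294*x^5 dx = -35721;  ∫_0^3 441*x^4 dx = 107163/5.
  Sum: 15309 − 35721 + 107163/5 = 5103/5.
  ∫_0^3 (u')² dx = ∫_0^3 (441*x^4 - 1764*x^3 + 1764*x^2) dx. Term by term:
    ∫_0^3 441*x^4 dx = 107163/5;  ∫_0^3 -1764*x^3 dx = -35721;  ∫_0^3 1764*x^2 dx = 15876.
  Sum: 107163/5 − 35721 + 15876 = 7938/5.
∫_0^3 u² dx = 5103/5, so ||u||_L² = 27*sqrt(35)/5.
∫_0^3 (u')² dx = 7938/5, so ||u'||_L² = 63*sqrt(10)/5.
Ratio ||u||_L² / ||u'||_L² = 3*sqrt(14)/14.
Sharp Poincaré constant on H^1_0(0, 3) is C_P = L/π = 3/π, achieved by sin(π/3·x).
A polynomial bump cannot attain the sharp Poincaré constant (only the first sine eigenfunction does), so the ratio is strictly less than C_P, consistent with ||u||_L² ≤ C_P ||u'||_L².


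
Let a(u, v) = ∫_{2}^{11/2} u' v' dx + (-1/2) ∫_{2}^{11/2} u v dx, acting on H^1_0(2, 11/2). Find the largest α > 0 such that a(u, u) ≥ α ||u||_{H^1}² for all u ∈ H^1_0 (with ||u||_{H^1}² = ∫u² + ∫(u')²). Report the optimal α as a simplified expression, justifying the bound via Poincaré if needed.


α = (-49 + 8*π^2)/(2*(4*π^2 + 49))

Coercivity of a(·,·) on H^1_0(2, 11/2) means a(u, u) ≥ α ||u||_{H^1}² for every u ∈ H^1_0.
The interval has length L = 7/2, and Poincaré/coercivity depend only on L. Here a(u, u) = ∫(u')² + (-1/2)·∫u².
Here c = -1/2 < 0 with |c| < (π/L)² = 4*π^2/49, so coercivity still holds. The condition a(u,u) ≥ α||u||_{H^1}² reads (1−α)∫(u')² ≥ (α−c)∫u². Any admissible α is ≤ 1 (rapidly oscillating u have ∫u²/∫(u')² → 0), and α = 1 would force 0 ≥ (1−c)∫u², impossible since c < 1; so 1−α > 0. By the sharp Poincaré inequality on H^1_0 of an interval of length L, ∫(u')² ≥ (π/L)²∫u² with equality for the first sine mode sin(π(x−x₀)/L) (x₀ the left endpoint), so the inequality holds for all u iff (1−α)(π/L)² ≥ α − c, i.e. α ≤ ((π/L)² + c)/((π/L)² + 1) = (1 + c(L/π)²)/(1 + (L/π)²). (Direct route, valid since c ≤ 0: Poincaré gives c∫u² ≥ c(L/π)²∫(u')², so a(u,u) ≥ (1 + c(L/π)²)∫(u')², while ||u||_{H^1}² ≤ (1 + (L/π)²)∫(u')²; dividing yields the same α.) With (π/L)² = 4*π^2/49 and c = -1/2, the largest admissible constant is α = ((π/L)² + c)/((π/L)² + 1).
Simplifying, α = (-49 + 8*π^2)/(2*(4*π^2 + 49)).


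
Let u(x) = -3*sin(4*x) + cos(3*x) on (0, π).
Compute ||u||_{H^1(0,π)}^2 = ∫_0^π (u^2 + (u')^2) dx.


||u||_{H^1(0,π)}^2 = -480/7 + 163*π/2

u'(x) = -3*sin(3*x) - 12*cos(4*x).
Expand u² and (u')² and integrate term by term on (0, π), using: for integers n ≥ 1, ∫_0^π sin²(nx) dx = ∫_0^π cos²(nx) dx = π/2; for n ≠ n', ∫_0^π sin(nx)sin(n'x) dx = ∫_0^π cos(nx)cos(n'x) dx = 0; and by product-to-sum, ∫_0^π sin(nx)cos(n'x) dx = ½∫_0^π [sin((n+n')x) + sin((n−n')x)] dx, which is 0 when n+n' is even and 2n/(n²−n'²) when n+n' is odd (it need not vanish on (0, π)).
  u² squared terms: (-3)²·∫sin(4x)² dx = 9·π/2 = 9*π/2;  (1)²·∫cos(3x)² dx = 1·π/2 = π/2.
  u² cross terms: 2·(-3)·(1)·∫sin(4x)·cos(3x) dx = -6·(8/7) = -48/7.
  So ∫_0^π u² dx = 9*π/2 + π/2 − 48/7 = -48/7 + 5*π.
  (u')² squared terms: (-12)²·∫cos(4x)² dx = 144·π/2 = 72*π;  (-3)²·∫sin(3x)² dx = 9·π/2 = 9*π/2.
  (u')² cross terms: 2·(-12)·(-3)·∫cos(4x)·sin(3x) dx = 72·(-6/7) = -432/7.
  So ∫_0^π (u')² dx = 72*π + 9*π/2 − 432/7 = -432/7 + 153*π/2.
||u||_{H^1}^2 = (-48/7 + 5*π) + (-432/7 + 153*π/2) = -480/7 + 163*π/2.


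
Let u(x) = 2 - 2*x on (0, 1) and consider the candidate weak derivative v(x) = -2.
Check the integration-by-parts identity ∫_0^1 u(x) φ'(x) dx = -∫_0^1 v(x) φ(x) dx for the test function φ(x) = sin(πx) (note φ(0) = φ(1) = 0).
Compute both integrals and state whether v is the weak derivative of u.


LHS = 4/π, RHS = 4/π. Yes, v = u' weakly.

u(x) = 2 - 2*x, classical derivative u'(x) = -2.
φ(x) = sin(πx), so φ'(x) = π*cos(π*x).
Note φ(0) = φ(1) = 0, so the boundary term u·φ vanishes.
LHS = ∫_0^1 u(x) φ'(x) dx = ∫_0^1 (-2*π*x*cos(π*x) + 2*π*cos(π*x)) dx. Term by term:
  ∫_0^1 2*π*cos(π*x) dx = 0;  ∫_0^1 -2*π*x*cos(π*x) dx = 4/π.
Sum: 0 + 4/π = 4/π.
So LHS = 4/π.
∫_0^1 v(x) φ(x) dx = ∫_0^1 (-2*sin(π*x)) dx. Term by term:
  ∫_0^1 -2*sin(π*x) dx = -4/π.
So RHS = -∫_0^1 v(x) φ(x) dx = 4/π.
LHS = RHS, so the identity holds for this test φ.
Moreover u is smooth here and v(x) = u'(x) = -2 pointwise, so the identity holds for every test function. Hence v is the weak derivative of u.


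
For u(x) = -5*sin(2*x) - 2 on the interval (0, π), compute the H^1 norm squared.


||u||_{H^1(0,π)}^2 = 133*π/2

u'(x) = -10*cos(2*x).
Expand u² and (u')² and integrate term by term on (0, π), using: for integers n ≥ 1, ∫_0^π sin²(nx) dx = ∫_0^π cos²(nx) dx = π/2; for n ≠ n', ∫_0^π sin(nx)sin(n'x) dx = ∫_0^π cos(nx)cos(n'x) dx = 0; and by product-to-sum, ∫_0^π sin(nx)cos(n'x) dx = ½∫_0^π [sin((n+n')x) + sin((n−n')x)] dx, which is 0 when n+n' is even and 2n/(n²−n'²) when n+n' is odd (it need not vanish on (0, π)). For the constant mode: ∫_0^π 1 dx = π, ∫_0^π cos(nx) dx = 0, ∫_0^π sin(nx) dx = (1−(−1)^n)/n.
  u² squared terms: (-2)²·∫1 dx = 4·π = 4*π;  (-5)²·∫sin(2x)² dx = 25·π/2 = 25*π/2.
  u² cross terms: 2·(-2)·(-5)·∫1·sin(2x) dx = 20·(0) = 0.
  So ∫_0^π u² dx = 4*π + 25*π/2 + 0 = 33*π/2.
  (u')² squared terms: (-10)²·∫cos(2x)² dx = 100·π/2 = 50*π.
  So ∫_0^π (u')² dx = 50*π.
||u||_{H^1}^2 = (33*π/2) + (50*π) = 133*π/2.


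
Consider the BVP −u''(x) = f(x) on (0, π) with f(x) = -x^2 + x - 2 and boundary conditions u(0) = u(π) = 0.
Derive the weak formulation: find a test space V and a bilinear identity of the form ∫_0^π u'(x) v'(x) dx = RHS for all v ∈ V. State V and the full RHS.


V = H^1_0(0, π) (so v(0) = v(π) = 0); weak form: ∫_0^π u'v' dx = ∫_0^π (-x^2 + x - 2) v dx for all v ∈ V.

Multiply both sides by a test function v and integrate from 0 to π:
  ∫_0^π −u''(x) v(x) dx = ∫_0^π f(x) v(x) dx.
Integrate the LHS by parts once:
  ∫_0^π −u'' v dx = −[u'(x) v(x)]_0^π + ∫_0^π u'(x) v'(x) dx.
Thus ∫_0^π u'(x) v'(x) dx = ∫_0^π f(x) v(x) dx + [u'(x) v(x)]_0^π.
Choose V so that boundary terms are either known or forced to vanish.
u is Dirichlet: u(0) = u(π) = 0. Let V = H^1_0(0, π); then v(0) = v(π) = 0, and [u' v]_0^π = 0.
Weak formulation: find u (satisfying any essential BC) such that ∫_0^π u'(x) v'(x) dx = ∫_0^π f v dx for all v ∈ V.
Substituting f(x) = -x^2 + x - 2, the right-hand side is ∫_0^π (-x^2 + x - 2) v dx.


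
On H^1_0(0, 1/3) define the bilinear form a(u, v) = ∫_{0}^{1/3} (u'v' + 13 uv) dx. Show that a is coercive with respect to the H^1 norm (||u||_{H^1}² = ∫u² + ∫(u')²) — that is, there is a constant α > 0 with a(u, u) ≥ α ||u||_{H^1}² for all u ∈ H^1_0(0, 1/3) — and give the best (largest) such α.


α = 1

Coercivity of a(·,·) on H^1_0(0, 1/3) means a(u, u) ≥ α ||u||_{H^1}² for every u ∈ H^1_0.
The interval has length L = 1/3, and Poincaré/coercivity depend only on L. Here a(u, u) = ∫(u')² + (13)·∫u².
Here c = 13 ≥ 1, so a(u,u) = ∫(u')² + c∫u² ≥ ∫(u')² + ∫u² = ||u||_{H^1}², i.e. α = 1 works. No larger α is possible: a(u,u) ≥ α||u||_{H^1}² means (1−α)∫(u')² ≥ (α−c)∫u², and for the modes u_n = sin(nπ(x−x₀)/L) (x₀ the left endpoint) one has ∫u_n²/∫(u_n')² = (L/(nπ))² → 0, so a(u_n,u_n)/||u_n||_{H^1}² → 1. Hence the optimal constant is α = 1.
Therefore α = 1.


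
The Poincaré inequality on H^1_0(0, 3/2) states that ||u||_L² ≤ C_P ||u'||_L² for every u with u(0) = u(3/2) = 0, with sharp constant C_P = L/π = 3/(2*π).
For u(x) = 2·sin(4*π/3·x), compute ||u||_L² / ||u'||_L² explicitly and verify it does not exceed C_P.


||u||_L² / ||u'||_L² = 3/(4*π) < C_P = 3/(2*π).

u(x) = 2·sin(4*π/3·x), so u'(x) = 8*π*cos(4*π*x/3)/3.
Writing u(x) = A·sin(kπx/L) with A = 2 and k = 2, use ∫_0^L sin²(kπx/L) dx = L/2 and ∫_0^L cos²(kπx/L) dx = L/2.
u² = 4·sin²(4*π/3·x) and (u')² = 64*π^2/9·cos²(4*π/3·x), and each of sin², cos² integrates to L/2 = 3/4 over (0, 3/2).
∫_0^3/2 u² dx = 3, so ||u||_L² = sqrt(3).
∫_0^3/2 (u')² dx = 16*π^2/3, so ||u'||_L² = 4*sqrt(3)*π/3.
Ratio ||u||_L² / ||u'||_L² = 3/(4*π).
Sharp Poincaré constant on H^1_0(0, 3/2) is C_P = L/π = 3/(2*π), achieved by sin(2*π/3·x).
This is the k = 2 harmonic; the ratio L/(kπ) is strictly less than C_P = L/π, consistent with the sharp inequality ||u||_L² ≤ C_P ||u'||_L².


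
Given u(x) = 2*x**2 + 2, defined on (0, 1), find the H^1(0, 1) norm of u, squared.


||u||_{H^1}^2 = 64/5

The H^1 norm (squared) on an interval (0, L) is
  ||u||_{H^1}^2 = ∫_0^L u(x)^2 dx + ∫_0^L u'(x)^2 dx.
Compute u'(x) = 4*x.
Then u(x)^2 = 4*x**4 + 8*x**2 + 4 and u'(x)^2 = 16*x**2.
Integrate each monomial from 0 to 1 using ∫_0^1 c·x^n dx = c·1^(n+1)/(n+1):
  ∫_0^1 u(x)^2 dx = ∫_0^1 (4*x^4 + 8*x^2 + 4) dx. Term by term:
    ∫_0^1 4*x^4 dx = 4/5;  ∫_0^1 8*x^2 dx = 8/3;  ∫_0^1 4 dx = 4.
  Sum: 4/5 + 8/3 + 4 = 112/15.
  ∫_0^1 u'(x)^2 dx = ∫_0^1 (16*x^2) dx. Term by term:
    ∫_0^1 16*x^2 dx = 16/3.
Adding: ||u||_{H^1}^2 = 112/15 + 16/3 = 64/5.


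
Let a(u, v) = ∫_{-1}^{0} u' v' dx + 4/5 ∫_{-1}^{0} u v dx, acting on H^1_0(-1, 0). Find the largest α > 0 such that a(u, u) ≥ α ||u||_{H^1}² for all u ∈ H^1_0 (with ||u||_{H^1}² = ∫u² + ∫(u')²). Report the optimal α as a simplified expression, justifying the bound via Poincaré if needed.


α = (4/5 + π^2)/(1 + π^2)

Coercivity of a(·,·) on H^1_0(-1, 0) means a(u, u) ≥ α ||u||_{H^1}² for every u ∈ H^1_0.
The interval has length L = 1, and Poincaré/coercivity depend only on L. Here a(u, u) = ∫(u')² + (4/5)·∫u².
Here 0 < c = 4/5 < 1. The condition a(u,u) ≥ α||u||_{H^1}² reads (1−α)∫(u')² ≥ (α−c)∫u². Any admissible α is ≤ 1 (rapidly oscillating u have ∫u²/∫(u')² → 0), and α = 1 would force 0 ≥ (1−c)∫u², impossible since c < 1; so 1−α > 0. By the sharp Poincaré inequality on H^1_0 of an interval of length L, ∫(u')² ≥ (π/L)²∫u² with equality for the first sine mode sin(π(x−x₀)/L) (x₀ the left endpoint), so the inequality holds for all u iff (1−α)(π/L)² ≥ α − c, i.e. α ≤ ((π/L)² + c)/((π/L)² + 1) = (1 + c(L/π)²)/(1 + (L/π)²). With (π/L)² = π^2 and c = 4/5, the largest admissible constant is α = ((π/L)² + c)/((π/L)² + 1).
Simplifying, α = (4/5 + π^2)/(1 + π^2).


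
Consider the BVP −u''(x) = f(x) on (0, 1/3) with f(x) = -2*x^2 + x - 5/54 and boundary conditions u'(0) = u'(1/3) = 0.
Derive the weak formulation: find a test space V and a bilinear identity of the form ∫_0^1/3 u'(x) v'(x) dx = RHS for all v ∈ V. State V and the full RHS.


V = H^1(0, 1/3) (no boundary constraint on v; u is determined up to an additive constant); weak form: ∫_0^1/3 u'v' dx = ∫_0^1/3 (-2*x^2 + x - 5/54) v dx for all v ∈ V.

Multiply both sides by a test function v and integrate from 0 to 1/3:
  ∫_0^1/3 −u''(x) v(x) dx = ∫_0^1/3 f(x) v(x) dx.
Integrate the LHS by parts once:
  ∫_0^1/3 −u'' v dx = −[u'(x) v(x)]_0^1/3 + ∫_0^1/3 u'(x) v'(x) dx.
Thus ∫_0^1/3 u'(x) v'(x) dx = ∫_0^1/3 f(x) v(x) dx + [u'(x) v(x)]_0^1/3.
Choose V so that boundary terms are either known or forced to vanish.
u has homogeneous Neumann: u'(0) = u'(1/3) = 0. So [u' v]_0^1/3 = 0·v(1/3) − 0·v(0) = 0 for any v; take V = H^1(0, 1/3).
Weak formulation: find u (satisfying any essential BC) such that ∫_0^1/3 u'(x) v'(x) dx = ∫_0^1/3 f v dx for all v ∈ V (homogeneous Neumann, so boundary terms vanish).
Substituting f(x) = -2*x^2 + x - 5/54, the right-hand side is ∫_0^1/3 (-2*x^2 + x - 5/54) v dx.
Compatibility check (pure Neumann): taking v ≡ 1 ∈ V gives 0 = ∫_0^1/3 f dx + (0) − (0), i.e. ∫_0^1/3 f dx must equal u'(0) − u'(1/3) = 0. Indeed ∫_0^1/3 (-2*x^2 + x - 5/54) dx = 0, so the data are compatible. The solution is then unique only up to an additive constant (fix it e.g. by requiring ∫_0^1/3 u dx = 0).


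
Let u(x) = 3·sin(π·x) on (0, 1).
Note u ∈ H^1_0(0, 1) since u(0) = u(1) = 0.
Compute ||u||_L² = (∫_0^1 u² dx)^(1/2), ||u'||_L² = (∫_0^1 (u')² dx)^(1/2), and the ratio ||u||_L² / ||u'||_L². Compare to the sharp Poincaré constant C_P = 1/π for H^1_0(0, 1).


||u||_L² / ||u'||_L² = 1/π = C_P.

u(x) = 3·sin(π·x), so u'(x) = 3*π*cos(π*x).
Writing u(x) = A·sin(kπx/L) with A = 3 and k = 1, use ∫_0^L sin²(kπx/L) dx = L/2 and ∫_0^L cos²(kπx/L) dx = L/2.
u² = 9·sin²(π·x) and (u')² = 9*π^2·cos²(π·x), and each of sin², cos² integrates to L/2 = 1/2 over (0, 1).
∫_0^1 u² dx = 9/2, so ||u||_L² = 3*sqrt(2)/2.
∫_0^1 (u')² dx = 9*π^2/2, so ||u'||_L² = 3*sqrt(2)*π/2.
Ratio ||u||_L² / ||u'||_L² = 1/π.
Sharp Poincaré constant on H^1_0(0, 1) is C_P = L/π = 1/π, achieved by sin(π·x).
This is the k = 1 eigenfunction (up to amplitude), so the ratio equals the sharp Poincaré constant exactly.


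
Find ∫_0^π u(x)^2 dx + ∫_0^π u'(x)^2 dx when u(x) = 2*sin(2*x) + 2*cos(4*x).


||u||_{H^1(0,π)}^2 = 44*π

u'(x) = -8*sin(4*x) + 4*cos(2*x).
Expand u² and (u')² and integrate term by term on (0, π), using: for integers n ≥ 1, ∫_0^π sin²(nx) dx = ∫_0^π cos²(nx) dx = π/2; for n ≠ n', ∫_0^π sin(nx)sin(n'x) dx = ∫_0^π cos(nx)cos(n'x) dx = 0; and by product-to-sum, ∫_0^π sin(nx)cos(n'x) dx = ½∫_0^π [sin((n+n')x) + sin((n−n')x)] dx, which is 0 when n+n' is even and 2n/(n²−n'²) when n+n' is odd (it need not vanish on (0, π)).
  u² squared terms: (2)²·∫cos(4x)² dx = 4·π/2 = 2*π;  (2)²·∫sin(2x)² dx = 4·π/2 = 2*π.
  u² cross terms: 2·(2)·(2)·∫cos(4x)·sin(2x) dx = 8·(0) = 0.
  So ∫_0^π u² dx = 2*π + 2*π + 0 = 4*π.
  (u')² squared terms: (-8)²·∫sin(4x)² dx = 64·π/2 = 32*π;  (4)²·∫cos(2x)² dx = 16·π/2 = 8*π.
  (u')² cross terms: 2·(-8)·(4)·∫sin(4x)·cos(2x) dx = -64·(0) = 0.
  So ∫_0^π (u')² dx = 32*π + 8*π + 0 = 40*π.
||u||_{H^1}^2 = (4*π) + (40*π) = 44*π.


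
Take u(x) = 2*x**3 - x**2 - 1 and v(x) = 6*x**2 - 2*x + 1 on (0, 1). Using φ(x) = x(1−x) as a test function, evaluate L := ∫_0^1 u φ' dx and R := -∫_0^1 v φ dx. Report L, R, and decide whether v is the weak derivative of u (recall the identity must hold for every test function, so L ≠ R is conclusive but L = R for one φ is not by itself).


LHS = -2/15, RHS = -3/10. No, v is not the weak derivative of u.

u(x) = 2*x**3 - x**2 - 1, classical derivative u'(x) = 6*x**2 - 2*x.
φ(x) = x(1−x), so φ'(x) = 1 - 2*x.
Note φ(0) = φ(1) = 0, so the boundary term u·φ vanishes.
LHS = ∫_0^1 u(x) φ'(x) dx = ∫_0^1 (-4*x^4 + 4*x^3 - x^2 + 2*x - 1) dx. Term by term:
  ∫_0^1 -4*x^4 dx = -4/5;  ∫_0^1 4*x^3 dx = 1;  ∫_0^1 -x^2 dx = -1/3;
  ∫_0^1 2*x dx = 1;  ∫_0^1 -1 dx = -1.
Sum: -4/5 + 1 − 1/3 + 1 − 1 = -2/15.
So LHS = -2/15.
∫_0^1 v(x) φ(x) dx = ∫_0^1 (-6*x^4 + 8*x^3 - 3*x^2 + x) dx. Term by term:
  ∫_0^1 -6*x^4 dx = -6/5;  ∫_0^1 8*x^3 dx = 2;  ∫_0^1 -3*x^2 dx = -1;
  ∫_0^1 x dx = 1/2.
Sum: -6/5 + 2 − 1 + 1/2 = 3/10.
So RHS = -∫_0^1 v(x) φ(x) dx = -3/10.
LHS − RHS = 1/6 ≠ 0, so the identity fails.
(For a valid weak derivative the identity must hold for EVERY test function, in particular this one. The failure shows v is NOT the weak derivative of u.)
Correct weak derivative would be u'(x) = 6*x**2 - 2*x.


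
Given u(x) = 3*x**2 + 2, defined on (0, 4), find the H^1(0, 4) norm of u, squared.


||u||_{H^1}^2 = 14416/5

The H^1 norm (squared) on an interval (0, L) is
  ||u||_{H^1}^2 = ∫_0^L u(x)^2 dx + ∫_0^L u'(x)^2 dx.
Compute u'(x) = 6*x.
Then u(x)^2 = 9*x**4 + 12*x**2 + 4 and u'(x)^2 = 36*x**2.
Integrate each monomial from 0 to 4 using ∫_0^4 c·x^n dx = c·4^(n+1)/(n+1):
  ∫_0^4 u(x)^2 dx = ∫_0^4 (9*x^4 + 12*x^2 + 4) dx. Term by term:
    ∫_0^4 9*x^4 dx = 9216/5;  ∫_0^4 12*x^2 dx = 256;  ∫_0^4 4 dx = 16.
  Sum: 9216/5 + 256 + 16 = 10576/5.
  ∫_0^4 u'(x)^2 dx = ∫_0^4 (36*x^2) dx. Term by term:
    ∫_0^4 36*x^2 dx = 768.
Adding: ||u||_{H^1}^2 = 10576/5 + 768 = 14416/5.


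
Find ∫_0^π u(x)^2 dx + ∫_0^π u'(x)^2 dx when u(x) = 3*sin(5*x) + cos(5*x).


||u||_{H^1(0,π)}^2 = 130*π

u'(x) = -5*sin(5*x) + 15*cos(5*x).
Expand u² and (u')² and integrate term by term on (0, π), using: for integers n ≥ 1, ∫_0^π sin²(nx) dx = ∫_0^π cos²(nx) dx = π/2; for n ≠ n', ∫_0^π sin(nx)sin(n'x) dx = ∫_0^π cos(nx)cos(n'x) dx = 0; and by product-to-sum, ∫_0^π sin(nx)cos(n'x) dx = ½∫_0^π [sin((n+n')x) + sin((n−n')x)] dx, which is 0 when n+n' is even and 2n/(n²−n'²) when n+n' is odd (it need not vanish on (0, π)).
  u² squared terms: (3)²·∫sin(5x)² dx = 9·π/2 = 9*π/2;  (1)²·∫cos(5x)² dx = 1·π/2 = π/2.
  u² cross terms: 2·(3)·(1)·∫sin(5x)·cos(5x) dx = 6·(0) = 0.
  So ∫_0^π u² dx = 9*π/2 + π/2 + 0 = 5*π.
  (u')² squared terms: (-5)²·∫sin(5x)² dx = 25·π/2 = 25*π/2;  (15)²·∫cos(5x)² dx = 225·π/2 = 225*π/2.
  (u')² cross terms: 2·(-5)·(15)·∫sin(5x)·cos(5x) dx = -150·(0) = 0.
  So ∫_0^π (u')² dx = 25*π/2 + 225*π/2 + 0 = 125*π.
||u||_{H^1}^2 = (5*π) + (125*π) = 130*π.
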